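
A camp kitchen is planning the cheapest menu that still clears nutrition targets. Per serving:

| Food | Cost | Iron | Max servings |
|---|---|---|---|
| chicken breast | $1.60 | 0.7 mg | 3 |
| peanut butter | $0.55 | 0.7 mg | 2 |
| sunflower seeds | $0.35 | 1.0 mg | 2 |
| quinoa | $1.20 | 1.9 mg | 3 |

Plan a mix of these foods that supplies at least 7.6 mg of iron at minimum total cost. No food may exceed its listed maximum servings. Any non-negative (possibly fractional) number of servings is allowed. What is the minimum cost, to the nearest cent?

Cost per mg of iron: sunflower seeds $0.3500, quinoa $0.6316, peanut butter $0.7857, chicken breast $2.2857.
Take 2 servings of sunflower seeds: +2.0 mg iron for $0.70 (total $0.70, still need 5.6 mg).
Take 2.947 servings of quinoa: +5.6 mg iron for $3.54 (total $4.24, still need 0.0 mg).
Greedy by cheapest-per-mg is optimal for a single linear constraint, so the minimum cost is $4.24.

$4.24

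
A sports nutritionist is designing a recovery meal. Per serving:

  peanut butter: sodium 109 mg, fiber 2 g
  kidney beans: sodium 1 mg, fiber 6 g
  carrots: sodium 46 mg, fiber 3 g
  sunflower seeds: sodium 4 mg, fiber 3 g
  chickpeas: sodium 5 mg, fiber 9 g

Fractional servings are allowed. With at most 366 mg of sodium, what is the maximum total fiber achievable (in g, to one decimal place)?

2196.0 g

Fiber per mg sodium: kidney beans 6, chickpeas 1.8, sunflower seeds 0.75, carrots 0.06522, peanut butter 0.01835.
With no serving limits, spend the whole sodium allowance on kidney beans: 366 mg / 1 mg × 6 g = 2196.0 g.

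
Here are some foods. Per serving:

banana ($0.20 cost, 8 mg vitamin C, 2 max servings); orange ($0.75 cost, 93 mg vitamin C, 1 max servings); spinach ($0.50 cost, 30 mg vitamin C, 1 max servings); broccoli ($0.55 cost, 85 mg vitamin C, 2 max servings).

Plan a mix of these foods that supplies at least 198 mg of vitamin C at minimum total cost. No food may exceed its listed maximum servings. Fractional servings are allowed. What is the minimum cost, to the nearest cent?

$1.33

Cost per mg of vitamin C: broccoli $0.0065, orange $0.0081, spinach $0.0167, banana $0.0250.
Take 2 servings of broccoli: +170.0 mg vitamin C for $1.10 (total $1.10, still need 28.0 mg).
Take 0.3011 servings of orange: +28.0 mg vitamin C for $0.23 (total $1.33, still need 0.0 mg).
Greedy by cheapest-per-mg is optimal for a single linear constraint, so the minimum cost is $1.33.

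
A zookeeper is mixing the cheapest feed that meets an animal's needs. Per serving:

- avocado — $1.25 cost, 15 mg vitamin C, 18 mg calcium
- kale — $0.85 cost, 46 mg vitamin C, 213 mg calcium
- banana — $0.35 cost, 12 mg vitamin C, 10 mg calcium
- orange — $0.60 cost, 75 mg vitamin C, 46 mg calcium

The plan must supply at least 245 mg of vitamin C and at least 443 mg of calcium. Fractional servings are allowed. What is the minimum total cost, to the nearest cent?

$2.72

Two binding constraints pin down two serving amounts, so the optimal mix uses at most two foods. The candidates are each food alone (scaled to the tighter of vitamin C/calcium) and each pair with both constraints tight.
avocado only: max(245/15, 443/18) = 24.61 servings → $30.76.
kale only: max(245/46, 443/213) = 5.326 servings → $4.53.
banana only: max(245/12, 443/10) = 44.3 servings → $15.51.
orange only: max(245/75, 443/46) = 9.63 servings → $5.78.
avocado + kale with both tight: 13.44 servings and 0.9442 servings → $17.60.
avocado + banana: intersection lies outside the first quadrant.
avocado + orange: intersection lies outside the first quadrant.
kale + banana with both tight: 1.367 servings and 15.18 servings → $6.47.
kale + orange with both tight: 1.584 servings and 2.295 servings → $2.72.
banana + orange with both targets exact would need a negative amount; discard.
The minimum over all feasible corners is $2.72.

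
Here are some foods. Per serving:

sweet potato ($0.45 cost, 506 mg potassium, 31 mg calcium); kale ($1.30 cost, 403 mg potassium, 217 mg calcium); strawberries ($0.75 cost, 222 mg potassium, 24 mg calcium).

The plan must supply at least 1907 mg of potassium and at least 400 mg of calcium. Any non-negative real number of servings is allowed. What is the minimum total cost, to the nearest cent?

Two binding constraints pin down two serving amounts, so the optimal mix uses at most two foods. The candidates are each food alone (scaled to the tighter of potassium/calcium) and each pair with both constraints tight.
sweet potato only: max(1907/506, 400/31) = 12.9 servings → $5.81.
kale only: max(1907/403, 400/217) = 4.732 servings → $6.15.
strawberries only: max(1907/222, 400/24) = 16.67 servings → $12.50.
sweet potato + kale with both tight: 2.596 servings and 1.472 servings → $3.08.
sweet potato + strawberries: intersection lies outside the first quadrant.
kale + strawberries with both tight: 1.118 servings and 6.561 servings → $6.37.
The minimum over all feasible corners is $3.08.

$3.08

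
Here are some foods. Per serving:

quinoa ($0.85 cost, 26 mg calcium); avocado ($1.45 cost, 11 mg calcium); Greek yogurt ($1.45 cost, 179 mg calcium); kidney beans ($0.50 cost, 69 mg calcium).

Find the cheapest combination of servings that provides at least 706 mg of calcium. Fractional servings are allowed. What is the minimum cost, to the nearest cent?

Cost per mg of calcium: kidney beans $0.0072, Greek yogurt $0.0081, quinoa $0.0327, avocado $0.1318.
With no serving limits, use only kidney beans: 706 mg / 69 mg = 10.23 servings × $0.50 = $5.12.

$5.12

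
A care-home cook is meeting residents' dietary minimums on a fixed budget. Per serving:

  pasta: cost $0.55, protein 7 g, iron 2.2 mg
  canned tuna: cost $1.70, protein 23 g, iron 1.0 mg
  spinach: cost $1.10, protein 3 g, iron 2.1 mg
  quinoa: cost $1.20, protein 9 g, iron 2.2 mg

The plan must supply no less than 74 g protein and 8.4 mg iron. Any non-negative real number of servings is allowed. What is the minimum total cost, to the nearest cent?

Minimising a linear cost over {protein ≥ 74, iron ≥ 8.4, servings ≥ 0} — the optimum is at a vertex, using one or two foods.
pasta only: max(74/7, 8.4/2.2) = 10.57 servings → $5.81.
canned tuna only: max(74/23, 8.4/1.0) = 8.4 servings → $14.28.
spinach only: max(74/3, 8.4/2.1) = 24.67 servings → $27.13.
quinoa only: max(74/9, 8.4/2.2) = 8.222 servings → $9.87.
pasta + canned tuna with both tight: 2.734 servings and 2.385 servings → $5.56.
pasta + spinach with both targets exact would need a negative amount; discard.
pasta + quinoa: intersection lies outside the first quadrant.
canned tuna + spinach with both tight: 2.874 servings and 2.631 servings → $7.78.
canned tuna + quinoa with both tight: 2.096 servings and 2.865 servings → $7.00.
spinach + quinoa: the both-tight solution has a negative serving — not a feasible corner.
The minimum over all feasible corners is $5.56.

$5.56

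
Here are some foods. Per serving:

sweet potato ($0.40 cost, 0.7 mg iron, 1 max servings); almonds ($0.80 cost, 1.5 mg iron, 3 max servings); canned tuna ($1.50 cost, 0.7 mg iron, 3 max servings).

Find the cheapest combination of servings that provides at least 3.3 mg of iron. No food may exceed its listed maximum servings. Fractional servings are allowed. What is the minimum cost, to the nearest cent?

$1.76

Cost per mg of iron: almonds $0.5333, sweet potato $0.5714, canned tuna $2.1429.
Take 2.2 servings of almonds: +3.3 mg iron for $1.76 (total $1.76, still need 0.0 mg).
Greedy by cheapest-per-mg is optimal for a single linear constraint, so the minimum cost is $1.76.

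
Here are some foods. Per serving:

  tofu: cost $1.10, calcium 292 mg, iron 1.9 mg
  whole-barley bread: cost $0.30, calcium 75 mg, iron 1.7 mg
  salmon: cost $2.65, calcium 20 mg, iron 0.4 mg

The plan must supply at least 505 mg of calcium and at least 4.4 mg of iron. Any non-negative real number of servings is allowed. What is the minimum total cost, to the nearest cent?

Two binding constraints pin down two serving amounts, so the optimal mix uses at most two foods. The candidates are each food alone (scaled to the tighter of calcium/iron) and each pair with both constraints tight.
tofu only: max(505/292, 4.4/1.9) = 2.316 servings → $2.55.
whole-barley bread only: max(505/75, 4.4/1.7) = 6.733 servings → $2.02.
salmon only: max(505/20, 4.4/0.4) = 25.25 servings → $66.91.
tofu + whole-barley bread with both tight: 1.493 servings and 0.9192 servings → $1.92.
tofu + salmon with both tight: 1.447 servings and 4.128 servings → $12.53.
whole-barley bread + salmon with both targets exact would need a negative amount; discard.
The minimum over all feasible corners is $1.92.

$1.92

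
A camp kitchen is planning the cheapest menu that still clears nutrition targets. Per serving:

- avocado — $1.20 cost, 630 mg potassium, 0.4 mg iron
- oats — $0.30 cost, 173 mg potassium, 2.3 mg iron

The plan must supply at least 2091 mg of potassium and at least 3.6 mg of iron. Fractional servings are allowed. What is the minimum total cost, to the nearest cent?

$3.63

This is a tiny linear program; its minimum lies at a vertex of the feasible set. List the vertices and price them.
avocado only: max(2091/630, 3.6/0.4) = 9 servings → $10.80.
oats only: max(2091/173, 3.6/2.3) = 12.09 servings → $3.63.
avocado + oats with both tight: 3.034 servings and 1.038 servings → $3.95.
The minimum over all feasible corners is $3.63.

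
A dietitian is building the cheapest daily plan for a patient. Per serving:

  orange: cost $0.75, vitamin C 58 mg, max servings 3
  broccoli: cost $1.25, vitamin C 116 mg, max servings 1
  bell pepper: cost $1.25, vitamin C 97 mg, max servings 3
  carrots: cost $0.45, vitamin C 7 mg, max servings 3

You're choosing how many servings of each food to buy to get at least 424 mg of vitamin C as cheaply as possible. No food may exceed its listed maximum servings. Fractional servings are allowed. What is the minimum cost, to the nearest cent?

Cost per mg of vitamin C: broccoli $0.0108, bell pepper $0.0129, orange $0.0129, carrots $0.0643.
Take 1 serving of broccoli: +116.0 mg vitamin C for $1.25 (total $1.25, still need 308.0 mg).
Take 3 servings of bell pepper: +291.0 mg vitamin C for $3.75 (total $5.00, still need 17.0 mg).
Take 0.2931 servings of orange: +17.0 mg vitamin C for $0.22 (total $5.22, still need 0.0 mg).
Greedy by cheapest-per-mg is optimal for a single linear constraint, so the minimum cost is $5.22.

$5.22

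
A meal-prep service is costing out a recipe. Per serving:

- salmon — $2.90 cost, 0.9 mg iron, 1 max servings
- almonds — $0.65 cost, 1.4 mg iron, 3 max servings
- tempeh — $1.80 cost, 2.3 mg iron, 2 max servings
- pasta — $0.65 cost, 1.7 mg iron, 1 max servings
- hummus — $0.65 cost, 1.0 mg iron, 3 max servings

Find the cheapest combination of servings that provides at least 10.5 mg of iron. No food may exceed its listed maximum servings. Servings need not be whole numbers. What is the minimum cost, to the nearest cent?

Cost per mg of iron: pasta $0.3824, almonds $0.4643, hummus $0.6500, tempeh $0.7826, salmon $3.2222.
Take 1 serving of pasta: +1.7 mg iron for $0.65 (total $0.65, still need 8.8 mg).
Take 3 servings of almonds: +4.2 mg iron for $1.95 (total $2.60, still need 4.6 mg).
Take 3 servings of hummus: +3.0 mg iron for $1.95 (total $4.55, still need 1.6 mg).
Take 0.6957 servings of tempeh: +1.6 mg iron for $1.25 (total $5.80, still need 0.0 mg).
Filling from the cheapest source first is optimal under one linear minimum: $5.80.

$5.80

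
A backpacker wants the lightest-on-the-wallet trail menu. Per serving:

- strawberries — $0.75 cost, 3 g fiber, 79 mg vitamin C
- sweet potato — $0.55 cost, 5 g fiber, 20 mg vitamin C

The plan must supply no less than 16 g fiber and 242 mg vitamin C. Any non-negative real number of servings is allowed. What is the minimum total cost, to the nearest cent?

$2.88

The cheapest plan sits at a corner of the feasible region — with two constraints it uses at most two foods.
strawberries only: max(16/3, 242/79) = 5.333 servings → $4.00.
sweet potato only: max(16/5, 242/20) = 12.1 servings → $6.66.
strawberries + sweet potato with both tight: 2.657 servings and 1.606 servings → $2.88.
The minimum over all feasible corners is $2.88.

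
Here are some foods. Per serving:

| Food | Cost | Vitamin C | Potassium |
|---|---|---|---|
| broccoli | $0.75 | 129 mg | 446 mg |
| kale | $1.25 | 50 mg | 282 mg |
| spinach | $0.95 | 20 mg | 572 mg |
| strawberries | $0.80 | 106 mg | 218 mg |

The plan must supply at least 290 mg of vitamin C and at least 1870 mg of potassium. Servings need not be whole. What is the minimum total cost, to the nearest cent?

Check every corner: each single food scaled to meet both minima, and each pair solved so both constraints bind.
broccoli only: max(290/129, 1870/446) = 4.193 servings → $3.14.
kale only: max(290/50, 1870/282) = 6.631 servings → $8.29.
spinach only: max(290/20, 1870/572) = 14.5 servings → $13.78.
strawberries only: max(290/106, 1870/218) = 8.578 servings → $6.86.
broccoli + kale: the both-tight solution has a negative serving — not a feasible corner.
broccoli + spinach with both tight: 1.981 servings and 1.725 servings → $3.12.
broccoli + strawberries with both targets exact would need a negative amount; discard.
kale + spinach with both tight: 5.596 servings and 0.5105 servings → $7.48.
kale + strawberries: the both-tight solution has a negative serving — not a feasible corner.
spinach + strawberries with both tight: 2.399 servings and 2.283 servings → $4.11.
The minimum over all feasible corners is $3.12.

$3.12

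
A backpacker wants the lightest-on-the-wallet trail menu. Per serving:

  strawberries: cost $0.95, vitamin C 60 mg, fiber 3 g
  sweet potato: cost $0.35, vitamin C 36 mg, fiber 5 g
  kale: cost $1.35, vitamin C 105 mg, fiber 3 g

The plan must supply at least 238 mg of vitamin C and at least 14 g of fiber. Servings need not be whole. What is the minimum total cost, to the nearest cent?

$2.31

Minimising a linear cost over {vitamin C ≥ 238, fiber ≥ 14, servings ≥ 0} — the optimum is at a vertex, using one or two foods.
strawberries only: max(238/60, 14/3) = 4.667 servings → $4.43.
sweet potato only: max(238/36, 14/5) = 6.611 servings → $2.31.
kale only: max(238/105, 14/3) = 4.667 servings → $6.30.
strawberries + sweet potato with both tight: 3.573 servings and 0.6562 servings → $3.62.
strawberries + kale: the both-tight solution has a negative serving — not a feasible corner.
sweet potato + kale with both tight: 1.813 servings and 1.645 servings → $2.86.
Cheapest feasible corner: $2.31.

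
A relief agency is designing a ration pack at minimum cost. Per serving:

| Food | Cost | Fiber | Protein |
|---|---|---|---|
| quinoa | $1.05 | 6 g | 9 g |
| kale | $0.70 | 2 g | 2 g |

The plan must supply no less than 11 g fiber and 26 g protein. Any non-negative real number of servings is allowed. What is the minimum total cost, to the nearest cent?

quinoa only: max(11/6, 26/9) = 2.889 servings → $3.03.
kale only: max(11/2, 26/2) = 13 servings → $9.10.
quinoa + kale: intersection lies outside the first quadrant.
Cheapest feasible corner: $3.03.

$3.03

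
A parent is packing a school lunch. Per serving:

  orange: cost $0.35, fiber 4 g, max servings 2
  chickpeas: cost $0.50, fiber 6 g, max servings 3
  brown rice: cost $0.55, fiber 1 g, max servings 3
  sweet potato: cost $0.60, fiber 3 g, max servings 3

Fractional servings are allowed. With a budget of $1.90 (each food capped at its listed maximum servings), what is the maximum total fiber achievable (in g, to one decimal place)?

22.6 g

Fiber per dollar: chickpeas 12, orange 11.43, sweet potato 5, brown rice 1.818.
Take 3 servings of chickpeas: spends $1.50, +18.0 g fiber (running total 18.0 g).
Take 1.143 servings of orange: spends $0.40, +4.6 g fiber (running total 22.6 g).
Greedy by best ratio exhausts the cost allowance optimally: 22.6 g.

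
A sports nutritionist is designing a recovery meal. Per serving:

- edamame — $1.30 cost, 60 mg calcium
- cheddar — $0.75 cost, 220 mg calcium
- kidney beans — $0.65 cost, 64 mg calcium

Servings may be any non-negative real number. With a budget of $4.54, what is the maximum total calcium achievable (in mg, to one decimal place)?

Calcium per dollar: cheddar 293.3, kidney beans 98.46, edamame 46.15.
With no serving limits, spend the whole cost allowance on cheddar: $4.54 / $0.75 × 220 mg = 1331.7 mg.

1331.7 mg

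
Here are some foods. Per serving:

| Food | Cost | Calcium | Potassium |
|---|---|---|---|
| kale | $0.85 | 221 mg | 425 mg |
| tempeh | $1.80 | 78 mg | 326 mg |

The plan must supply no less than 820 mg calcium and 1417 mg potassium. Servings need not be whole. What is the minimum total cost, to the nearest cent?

$3.15

kale only: max(820/221, 1417/425) = 3.71 servings → $3.15.
tempeh only: max(820/78, 1417/326) = 10.51 servings → $18.92.
kale + tempeh: the both-tight solution has a negative serving — not a feasible corner.
So the least-cost plan costs $3.15.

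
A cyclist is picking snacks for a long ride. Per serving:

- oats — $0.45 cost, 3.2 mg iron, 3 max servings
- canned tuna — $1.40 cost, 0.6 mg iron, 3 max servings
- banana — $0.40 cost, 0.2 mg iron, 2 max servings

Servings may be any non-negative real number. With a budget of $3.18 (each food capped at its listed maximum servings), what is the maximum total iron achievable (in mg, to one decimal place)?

Iron per dollar: oats 7.111, banana 0.5, canned tuna 0.4286.
Take 3 servings of oats: spends $1.35, +9.6 mg iron (running total 9.6 mg).
Take 2 servings of banana: spends $0.80, +0.4 mg iron (running total 10.0 mg).
Take 0.7357 servings of canned tuna: spends $1.03, +0.4 mg iron (running total 10.4 mg).
Filling greedily by iron-per-dollar is optimal for one linear limit, giving 10.4 mg.

10.4 mg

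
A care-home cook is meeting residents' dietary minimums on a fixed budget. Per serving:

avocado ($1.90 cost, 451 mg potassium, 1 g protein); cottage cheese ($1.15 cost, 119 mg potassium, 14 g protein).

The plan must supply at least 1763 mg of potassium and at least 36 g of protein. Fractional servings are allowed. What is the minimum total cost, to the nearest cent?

avocado only: max(1763/451, 36/1) = 36 servings → $68.40.
cottage cheese only: max(1763/119, 36/14) = 14.82 servings → $17.04.
avocado + cottage cheese with both tight: 3.293 servings and 2.336 servings → $8.94.
Cheapest feasible corner: $8.94.

$8.94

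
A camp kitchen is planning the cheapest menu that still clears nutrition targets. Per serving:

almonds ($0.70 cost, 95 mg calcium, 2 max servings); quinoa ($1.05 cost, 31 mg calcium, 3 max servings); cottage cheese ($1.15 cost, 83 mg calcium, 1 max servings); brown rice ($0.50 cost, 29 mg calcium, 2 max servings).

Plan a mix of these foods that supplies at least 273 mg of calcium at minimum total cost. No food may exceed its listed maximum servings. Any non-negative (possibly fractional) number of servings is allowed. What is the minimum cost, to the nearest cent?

$2.55

Cost per mg of calcium: almonds $0.0074, cottage cheese $0.0139, brown rice $0.0172, quinoa $0.0339.
Take 2 servings of almonds: +190.0 mg calcium for $1.40 (total $1.40, still need 83.0 mg).
Take 1 serving of cottage cheese: +83.0 mg calcium for $1.15 (total $2.55, still need 0.0 mg).
Greedy by cheapest-per-mg is optimal for a single linear constraint, so the minimum cost is $2.55.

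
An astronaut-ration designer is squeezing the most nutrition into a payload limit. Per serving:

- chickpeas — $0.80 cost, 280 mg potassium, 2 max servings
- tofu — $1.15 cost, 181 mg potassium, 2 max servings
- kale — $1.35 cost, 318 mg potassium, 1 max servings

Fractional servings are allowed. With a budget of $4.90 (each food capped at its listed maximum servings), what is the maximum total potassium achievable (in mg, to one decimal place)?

1184.9 mg

Potassium per dollar: chickpeas 350, kale 235.6, tofu 157.4.
Take 2 servings of chickpeas: spends $1.60, +560.0 mg potassium (running total 560.0 mg).
Take 1 serving of kale: spends $1.35, +318.0 mg potassium (running total 878.0 mg).
Take 1.696 servings of tofu: spends $1.95, +306.9 mg potassium (running total 1184.9 mg).
Greedy by best ratio exhausts the cost allowance optimally: 1184.9 mg.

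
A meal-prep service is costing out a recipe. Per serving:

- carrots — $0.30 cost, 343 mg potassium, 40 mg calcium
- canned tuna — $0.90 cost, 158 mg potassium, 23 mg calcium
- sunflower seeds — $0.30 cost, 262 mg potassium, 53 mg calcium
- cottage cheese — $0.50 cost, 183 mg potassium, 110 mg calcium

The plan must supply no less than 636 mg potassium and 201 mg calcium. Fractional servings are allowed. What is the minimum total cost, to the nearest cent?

$1.02

carrots only: max(636/343, 201/40) = 5.025 servings → $1.51.
canned tuna only: max(636/158, 201/23) = 8.739 servings → $7.87.
sunflower seeds only: max(636/262, 201/53) = 3.792 servings → $1.14.
cottage cheese only: max(636/183, 201/110) = 3.475 servings → $1.74.
carrots + canned tuna: intersection lies outside the first quadrant.
carrots + sunflower seeds with both targets exact would need a negative amount; discard.
carrots + cottage cheese with both tight: 1.091 servings and 1.431 servings → $1.04.
canned tuna + sunflower seeds: intersection lies outside the first quadrant.
canned tuna + cottage cheese with both tight: 2.519 servings and 1.301 servings → $2.92.
sunflower seeds + cottage cheese with both tight: 1.735 servings and 0.9913 servings → $1.02.
The minimum over all feasible corners is $1.02.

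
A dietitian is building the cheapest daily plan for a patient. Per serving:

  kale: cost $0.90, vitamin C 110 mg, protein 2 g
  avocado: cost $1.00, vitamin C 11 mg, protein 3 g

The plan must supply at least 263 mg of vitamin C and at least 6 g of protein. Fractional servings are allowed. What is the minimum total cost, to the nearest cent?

$2.55

An LP optimum is at a vertex; with two nutrient constraints at most two foods are used. Check each candidate.
kale only: max(263/110, 6/2) = 3 servings → $2.70.
avocado only: max(263/11, 6/3) = 23.91 servings → $23.91.
kale + avocado with both tight: 2.347 servings and 0.4351 servings → $2.55.
So the least-cost plan costs $2.55.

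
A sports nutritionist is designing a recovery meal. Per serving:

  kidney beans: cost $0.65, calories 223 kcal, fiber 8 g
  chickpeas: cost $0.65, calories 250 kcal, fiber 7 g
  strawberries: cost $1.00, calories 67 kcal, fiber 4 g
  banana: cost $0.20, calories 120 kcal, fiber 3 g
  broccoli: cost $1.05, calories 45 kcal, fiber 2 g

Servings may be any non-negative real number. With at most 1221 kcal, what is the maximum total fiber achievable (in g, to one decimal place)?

Fiber per kcal: strawberries 0.0597, broccoli 0.04444, kidney beans 0.03587, chickpeas 0.028, banana 0.025.
With no serving limits, spend the whole calories allowance on strawberries: 1221 kcal / 67 kcal × 4 g = 72.9 g.

72.9 g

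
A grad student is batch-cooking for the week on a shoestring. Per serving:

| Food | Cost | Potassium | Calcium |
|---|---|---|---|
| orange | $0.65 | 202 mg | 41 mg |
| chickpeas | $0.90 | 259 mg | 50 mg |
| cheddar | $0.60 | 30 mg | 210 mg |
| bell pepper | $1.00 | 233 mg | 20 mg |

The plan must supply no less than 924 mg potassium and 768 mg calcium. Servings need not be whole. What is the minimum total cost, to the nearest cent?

Check every corner: each single food scaled to meet both minima, and each pair solved so both constraints bind.
orange only: max(924/202, 768/41) = 18.73 servings → $12.18.
chickpeas only: max(924/259, 768/50) = 15.36 servings → $13.82.
cheddar only: max(924/30, 768/210) = 30.8 servings → $18.48.
bell pepper only: max(924/233, 768/20) = 38.4 servings → $38.40.
orange + chickpeas: the both-tight solution has a negative serving — not a feasible corner.
orange + cheddar with both tight: 4.151 servings and 2.847 servings → $4.41.
orange + bell pepper: the both-tight solution has a negative serving — not a feasible corner.
chickpeas + cheddar with both tight: 3.233 servings and 2.887 servings → $4.64.
chickpeas + bell pepper with both targets exact would need a negative amount; discard.
cheddar + bell pepper with both tight: 3.32 servings and 3.538 servings → $5.53.
Cheapest feasible corner: $4.41.

$4.41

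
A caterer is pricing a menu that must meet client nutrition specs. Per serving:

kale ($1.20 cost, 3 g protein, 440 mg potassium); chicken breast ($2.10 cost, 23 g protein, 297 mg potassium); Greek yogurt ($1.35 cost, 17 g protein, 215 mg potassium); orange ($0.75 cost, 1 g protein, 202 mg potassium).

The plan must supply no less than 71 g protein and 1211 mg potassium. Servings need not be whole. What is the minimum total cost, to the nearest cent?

Compare the cost at each extreme point of the feasible region.
kale only: max(71/3, 1211/440) = 23.67 servings → $28.40.
chicken breast only: max(71/23, 1211/297) = 4.077 servings → $8.56.
Greek yogurt only: max(71/17, 1211/215) = 5.633 servings → $7.60.
orange only: max(71/1, 1211/202) = 71 servings → $53.25.
kale + chicken breast with both tight: 0.7331 servings and 2.991 servings → $7.16.
kale + Greek yogurt with both tight: 0.7786 servings and 4.039 servings → $6.39.
kale + orange with both targets exact would need a negative amount; discard.
chicken breast + Greek yogurt: the both-tight solution has a negative serving — not a feasible corner.
chicken breast + orange with both tight: 3.019 servings and 1.556 servings → $7.51.
Greek yogurt + orange with both tight: 4.079 servings and 1.653 servings → $6.75.
The minimum over all feasible corners is $6.39.

$6.39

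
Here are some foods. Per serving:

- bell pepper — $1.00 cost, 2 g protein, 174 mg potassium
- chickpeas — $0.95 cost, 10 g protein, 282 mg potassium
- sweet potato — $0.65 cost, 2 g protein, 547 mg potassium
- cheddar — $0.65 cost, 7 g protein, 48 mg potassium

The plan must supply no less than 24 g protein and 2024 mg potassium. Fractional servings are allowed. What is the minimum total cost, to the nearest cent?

Compare the cost at each extreme point of the feasible region.
bell pepper only: max(24/2, 2024/174) = 12 servings → $12.00.
chickpeas only: max(24/10, 2024/282) = 7.177 servings → $6.82.
sweet potato only: max(24/2, 2024/547) = 12 servings → $7.80.
cheddar only: max(24/7, 2024/48) = 42.17 servings → $27.41.
bell pepper + chickpeas with both tight: 11.46 servings and 0.1088 servings → $11.56.
bell pepper + sweet potato: intersection lies outside the first quadrant.
bell pepper + cheddar with both tight: 11.6 servings and 0.1141 servings → $11.67.
chickpeas + sweet potato with both tight: 1.851 servings and 2.746 servings → $3.54.
chickpeas + cheddar: the both-tight solution has a negative serving — not a feasible corner.
sweet potato + cheddar with both tight: 3.487 servings and 2.432 servings → $3.85.
Cheapest feasible corner: $3.54.

$3.54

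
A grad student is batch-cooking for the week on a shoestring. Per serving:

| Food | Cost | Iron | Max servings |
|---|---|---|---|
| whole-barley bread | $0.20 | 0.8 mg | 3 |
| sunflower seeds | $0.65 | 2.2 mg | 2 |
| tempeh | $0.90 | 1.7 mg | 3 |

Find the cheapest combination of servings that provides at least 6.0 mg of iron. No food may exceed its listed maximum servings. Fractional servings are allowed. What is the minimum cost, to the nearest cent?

$1.66

Cost per mg of iron: whole-barley bread $0.2500, sunflower seeds $0.2955, tempeh $0.5294.
Take 3 servings of whole-barley bread: +2.4 mg iron for $0.60 (total $0.60, still need 3.6 mg).
Take 1.636 servings of sunflower seeds: +3.6 mg iron for $1.06 (total $1.66, still need 0.0 mg).
Greedy by cheapest-per-mg is optimal for a single linear constraint, so the minimum cost is $1.66.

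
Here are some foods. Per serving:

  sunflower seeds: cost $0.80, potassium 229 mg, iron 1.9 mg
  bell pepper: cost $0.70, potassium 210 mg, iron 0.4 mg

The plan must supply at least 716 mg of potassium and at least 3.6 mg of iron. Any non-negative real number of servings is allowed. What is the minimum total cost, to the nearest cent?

Minimising a linear cost over {potassium ≥ 716, iron ≥ 3.6, servings ≥ 0} — the optimum is at a vertex, using one or two foods.
sunflower seeds only: max(716/229, 3.6/1.9) = 3.127 servings → $2.50.
bell pepper only: max(716/210, 3.6/0.4) = 9 servings → $6.30.
sunflower seeds + bell pepper with both tight: 1.528 servings and 1.744 servings → $2.44.
The minimum over all feasible corners is $2.44.

$2.44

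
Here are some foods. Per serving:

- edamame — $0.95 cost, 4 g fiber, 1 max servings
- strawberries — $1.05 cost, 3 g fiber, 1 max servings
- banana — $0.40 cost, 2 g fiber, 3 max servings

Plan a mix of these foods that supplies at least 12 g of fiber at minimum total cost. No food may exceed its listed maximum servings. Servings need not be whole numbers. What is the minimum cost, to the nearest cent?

$2.85

Cost per g of fiber: banana $0.2000, edamame $0.2375, strawberries $0.3500.
Take 3 servings of banana: +6.0 g fiber for $1.20 (total $1.20, still need 6.0 g).
Take 1 serving of edamame: +4.0 g fiber for $0.95 (total $2.15, still need 2.0 g).
Take 0.6667 servings of strawberries: +2.0 g fiber for $0.70 (total $2.85, still need 0.0 g).
Filling from the cheapest source first is optimal under one linear minimum: $2.85.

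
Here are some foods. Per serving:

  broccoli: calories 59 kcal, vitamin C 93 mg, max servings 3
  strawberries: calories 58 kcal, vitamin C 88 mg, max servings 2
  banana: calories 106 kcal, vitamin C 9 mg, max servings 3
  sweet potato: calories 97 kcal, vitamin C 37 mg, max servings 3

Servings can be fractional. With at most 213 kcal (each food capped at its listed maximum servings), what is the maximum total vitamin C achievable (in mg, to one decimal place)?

333.6 mg

Vitamin C per kcal: broccoli 1.576, strawberries 1.517, sweet potato 0.3814, banana 0.08491.
Take 3 servings of broccoli: uses 177 kcal, +279.0 mg vitamin C (running total 279.0 mg).
Take 0.6207 servings of strawberries: uses 36 kcal, +54.6 mg vitamin C (running total 333.6 mg).
Greedy by best ratio exhausts the calories allowance optimally: 333.6 mg.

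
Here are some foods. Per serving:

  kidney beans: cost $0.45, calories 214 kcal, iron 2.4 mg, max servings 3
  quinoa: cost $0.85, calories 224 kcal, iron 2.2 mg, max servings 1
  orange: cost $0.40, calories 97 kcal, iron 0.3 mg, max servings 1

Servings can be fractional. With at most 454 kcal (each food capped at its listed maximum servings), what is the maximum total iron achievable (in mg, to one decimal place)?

5.1 mg

Iron per kcal: kidney beans 0.01121, quinoa 0.009821, orange 0.003093.
Take 2.121 servings of kidney beans: uses 454 kcal, +5.1 mg iron (running total 5.1 mg).
Greedy by best ratio exhausts the calories allowance optimally: 5.1 mg.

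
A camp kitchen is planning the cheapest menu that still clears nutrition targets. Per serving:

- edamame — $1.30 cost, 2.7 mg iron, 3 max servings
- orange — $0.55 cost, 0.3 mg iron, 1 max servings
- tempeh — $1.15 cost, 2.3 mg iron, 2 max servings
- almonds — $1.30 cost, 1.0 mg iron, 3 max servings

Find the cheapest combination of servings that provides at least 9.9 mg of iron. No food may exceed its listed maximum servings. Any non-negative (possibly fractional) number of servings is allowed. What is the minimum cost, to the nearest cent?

Cost per mg of iron: edamame $0.4815, tempeh $0.5000, almonds $1.3000, orange $1.8333.
Take 3 servings of edamame: +8.1 mg iron for $3.90 (total $3.90, still need 1.8 mg).
Take 0.7826 servings of tempeh: +1.8 mg iron for $0.90 (total $4.80, still need 0.0 mg).
Greedy by cheapest-per-mg is optimal for a single linear constraint, so the minimum cost is $4.80.

$4.80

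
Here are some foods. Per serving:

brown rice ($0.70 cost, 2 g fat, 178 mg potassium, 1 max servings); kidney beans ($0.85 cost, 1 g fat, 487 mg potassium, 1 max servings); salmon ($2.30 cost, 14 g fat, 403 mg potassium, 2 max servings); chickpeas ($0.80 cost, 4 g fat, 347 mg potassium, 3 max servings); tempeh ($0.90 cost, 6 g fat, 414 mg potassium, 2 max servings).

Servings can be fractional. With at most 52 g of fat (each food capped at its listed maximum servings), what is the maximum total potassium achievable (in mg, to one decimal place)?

3253.6 mg

Potassium per g fat: kidney beans 487, brown rice 89, chickpeas 86.75, tempeh 69, salmon 28.79.
Take 1 serving of kidney beans: uses 1 g fat, +487.0 mg potassium (running total 487.0 mg).
Take 1 serving of brown rice: uses 2 g fat, +178.0 mg potassium (running total 665.0 mg).
Take 3 servings of chickpeas: uses 12 g fat, +1041.0 mg potassium (running total 1706.0 mg).
Take 2 servings of tempeh: uses 12 g fat, +828.0 mg potassium (running total 2534.0 mg).
Take 1.786 servings of salmon: uses 25 g fat, +719.6 mg potassium (running total 3253.6 mg).
Filling greedily by potassium-per-g fat is optimal for one linear limit, giving 3253.6 mg.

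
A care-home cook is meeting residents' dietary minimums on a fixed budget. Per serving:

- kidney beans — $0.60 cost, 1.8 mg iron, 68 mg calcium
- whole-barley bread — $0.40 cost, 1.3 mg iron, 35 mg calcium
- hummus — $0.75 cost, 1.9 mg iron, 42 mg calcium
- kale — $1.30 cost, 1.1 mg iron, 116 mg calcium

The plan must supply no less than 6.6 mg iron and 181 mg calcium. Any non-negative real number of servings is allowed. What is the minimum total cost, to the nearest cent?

Check every corner: each single food scaled to meet both minima, and each pair solved so both constraints bind.
kidney beans only: max(6.6/1.8, 181/68) = 3.667 servings → $2.20.
whole-barley bread only: max(6.6/1.3, 181/35) = 5.171 servings → $2.07.
hummus only: max(6.6/1.9, 181/42) = 4.31 servings → $3.23.
kale only: max(6.6/1.1, 181/116) = 6 servings → $7.80.
kidney beans + whole-barley bread with both tight: 0.1693 servings and 4.843 servings → $2.04.
kidney beans + hummus with both tight: 1.244 servings and 2.295 servings → $2.47.
kidney beans + kale: the both-tight solution has a negative serving — not a feasible corner.
whole-barley bread + hummus with both targets exact would need a negative amount; discard.
whole-barley bread + kale with both tight: 5.045 servings and 0.03829 servings → $2.07.
hummus + kale with both tight: 3.252 servings and 0.3829 servings → $2.94.
Cheapest feasible corner: $2.04.

$2.04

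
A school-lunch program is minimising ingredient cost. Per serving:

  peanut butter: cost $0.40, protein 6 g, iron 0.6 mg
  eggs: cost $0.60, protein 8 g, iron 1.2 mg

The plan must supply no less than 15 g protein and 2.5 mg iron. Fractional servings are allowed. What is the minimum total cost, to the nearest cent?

The cheapest plan sits at a corner of the feasible region — with two constraints it uses at most two foods.
peanut butter only: max(15/6, 2.5/0.6) = 4.167 servings → $1.67.
eggs only: max(15/8, 2.5/1.2) = 2.083 servings → $1.25.
peanut butter + eggs: intersection lies outside the first quadrant.
So the least-cost plan costs $1.25.

$1.25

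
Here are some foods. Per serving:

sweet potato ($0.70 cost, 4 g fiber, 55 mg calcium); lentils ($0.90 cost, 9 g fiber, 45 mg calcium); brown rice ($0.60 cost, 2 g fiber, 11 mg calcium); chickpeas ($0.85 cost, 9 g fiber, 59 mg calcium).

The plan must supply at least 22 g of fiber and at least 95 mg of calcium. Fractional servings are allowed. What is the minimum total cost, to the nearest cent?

sweet potato only: max(22/4, 95/55) = 5.5 servings → $3.85.
lentils only: max(22/9, 95/45) = 2.444 servings → $2.20.
brown rice only: max(22/2, 95/11) = 11 servings → $6.60.
chickpeas only: max(22/9, 95/59) = 2.444 servings → $2.08.
sweet potato + lentils with both targets exact would need a negative amount; discard.
sweet potato + brown rice: the both-tight solution has a negative serving — not a feasible corner.
sweet potato + chickpeas with both targets exact would need a negative amount; discard.
lentils + brown rice: the both-tight solution has a negative serving — not a feasible corner.
lentils + chickpeas: intersection lies outside the first quadrant.
brown rice + chickpeas with both targets exact would need a negative amount; discard.
Cheapest feasible corner: $2.08.

$2.08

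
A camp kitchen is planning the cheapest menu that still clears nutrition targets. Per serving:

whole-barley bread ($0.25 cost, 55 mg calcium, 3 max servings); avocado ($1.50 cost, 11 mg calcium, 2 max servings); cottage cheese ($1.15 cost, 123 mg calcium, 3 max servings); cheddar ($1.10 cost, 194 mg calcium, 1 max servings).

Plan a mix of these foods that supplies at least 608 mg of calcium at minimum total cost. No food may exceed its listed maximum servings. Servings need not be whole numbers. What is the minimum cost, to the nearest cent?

$4.18

Cost per mg of calcium: whole-barley bread $0.0045, cheddar $0.0057, cottage cheese $0.0093, avocado $0.1364.
Take 3 servings of whole-barley bread: +165.0 mg calcium for $0.75 (total $0.75, still need 443.0 mg).
Take 1 serving of cheddar: +194.0 mg calcium for $1.10 (total $1.85, still need 249.0 mg).
Take 2.024 servings of cottage cheese: +249.0 mg calcium for $2.33 (total $4.18, still need 0.0 mg).
Filling from the cheapest source first is optimal under one linear minimum: $4.18.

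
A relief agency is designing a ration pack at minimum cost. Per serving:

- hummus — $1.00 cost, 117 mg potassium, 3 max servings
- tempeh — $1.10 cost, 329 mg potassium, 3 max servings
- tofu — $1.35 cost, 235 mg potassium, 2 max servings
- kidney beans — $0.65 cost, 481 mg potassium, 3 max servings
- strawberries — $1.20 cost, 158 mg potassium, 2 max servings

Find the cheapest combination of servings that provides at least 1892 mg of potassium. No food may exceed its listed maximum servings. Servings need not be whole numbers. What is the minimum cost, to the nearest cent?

Cost per mg of potassium: kidney beans $0.0014, tempeh $0.0033, tofu $0.0057, strawberries $0.0076, hummus $0.0085.
Take 3 servings of kidney beans: +1443.0 mg potassium for $1.95 (total $1.95, still need 449.0 mg).
Take 1.365 servings of tempeh: +449.0 mg potassium for $1.50 (total $3.45, still need 0.0 mg).
Greedy by cheapest-per-mg is optimal for a single linear constraint, so the minimum cost is $3.45.

$3.45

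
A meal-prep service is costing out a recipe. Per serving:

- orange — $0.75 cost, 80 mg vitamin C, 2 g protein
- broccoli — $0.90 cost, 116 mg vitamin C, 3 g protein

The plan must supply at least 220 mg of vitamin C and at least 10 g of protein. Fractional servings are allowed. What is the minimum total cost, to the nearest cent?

A basic optimal solution has at most two foods positive. Try each food alone and each pair with both targets met exactly.
orange only: max(220/80, 10/2) = 5 servings → $3.75.
broccoli only: max(220/116, 10/3) = 3.333 servings → $3.00.
orange + broccoli with both targets exact would need a negative amount; discard.
The minimum over all feasible corners is $3.00.

$3.00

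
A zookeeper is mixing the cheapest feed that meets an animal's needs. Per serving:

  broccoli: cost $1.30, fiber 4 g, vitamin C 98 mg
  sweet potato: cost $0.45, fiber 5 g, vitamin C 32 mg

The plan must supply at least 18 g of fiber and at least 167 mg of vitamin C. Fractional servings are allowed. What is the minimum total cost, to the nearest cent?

An LP optimum is at a vertex; with two nutrient constraints at most two foods are used. Check each candidate.
broccoli only: max(18/4, 167/98) = 4.5 servings → $5.85.
sweet potato only: max(18/5, 167/32) = 5.219 servings → $2.35.
broccoli + sweet potato with both tight: 0.7155 servings and 3.028 servings → $2.29.
Cheapest feasible corner: $2.29.

$2.29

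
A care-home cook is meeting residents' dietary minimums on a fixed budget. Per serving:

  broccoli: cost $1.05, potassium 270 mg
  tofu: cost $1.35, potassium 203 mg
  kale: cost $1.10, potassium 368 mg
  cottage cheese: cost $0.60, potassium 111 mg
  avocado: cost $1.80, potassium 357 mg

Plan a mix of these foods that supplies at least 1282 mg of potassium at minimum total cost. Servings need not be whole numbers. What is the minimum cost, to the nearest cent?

Cost per mg of potassium: kale $0.0030, broccoli $0.0039, avocado $0.0050, cottage cheese $0.0054, tofu $0.0067.
With no serving limits, use only kale: 1282 mg / 368 mg = 3.484 servings × $1.10 = $3.83.

$3.83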